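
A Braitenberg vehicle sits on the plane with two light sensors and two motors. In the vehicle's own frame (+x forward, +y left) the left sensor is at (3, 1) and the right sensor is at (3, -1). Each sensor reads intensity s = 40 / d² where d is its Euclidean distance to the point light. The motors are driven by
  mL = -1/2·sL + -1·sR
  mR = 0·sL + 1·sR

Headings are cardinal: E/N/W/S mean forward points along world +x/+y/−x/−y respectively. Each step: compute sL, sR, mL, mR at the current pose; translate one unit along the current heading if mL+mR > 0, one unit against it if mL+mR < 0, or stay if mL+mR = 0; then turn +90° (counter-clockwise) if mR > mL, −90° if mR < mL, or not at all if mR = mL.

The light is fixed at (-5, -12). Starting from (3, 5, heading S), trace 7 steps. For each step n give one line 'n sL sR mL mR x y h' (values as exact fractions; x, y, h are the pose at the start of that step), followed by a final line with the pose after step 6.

0 40/277 8/49 -3196/13573 8/49 3 5 S
1 20/241 4/41 -1374/9881 4/41 3 6 E
2 40/477 8/101 -5836/48177 8/101 2 6 N
3 5/34 2/17 -13/68 2/17 2 5 W
4 40/277 8/49 -3196/13573 8/49 3 5 S
5 20/241 4/41 -1374/9881 4/41 3 6 E
6 40/477 8/101 -5836/48177 8/101 2 6 N
final 2 5 W

n=0: pose=(3,5,S); sL=40/277, sR=8/49; mL=-3196/13573, mR=8/49; mL+mR=-20/277 → advance -1; mR−mL=5412/13573 → turn +1·90°
n=1: pose=(3,6,E); sL=20/241, sR=4/41; mL=-1374/9881, mR=4/41; mL+mR=-10/241 → advance -1; mR−mL=2338/9881 → turn +1·90°
n=2: pose=(2,6,N); sL=40/477, sR=8/101; mL=-5836/48177, mR=8/101; mL+mR=-20/477 → advance -1; mR−mL=9652/48177 → turn +1·90°
n=3: pose=(2,5,W); sL=5/34, sR=2/17; mL=-13/68, mR=2/17; mL+mR=-5/68 → advance -1; mR−mL=21/68 → turn +1·90°
n=4: pose=(3,5,S); sL=40/277, sR=8/49; mL=-3196/13573, mR=8/49; mL+mR=-20/277 → advance -1; mR−mL=5412/13573 → turn +1·90°
n=5: pose=(3,6,E); sL=20/241, sR=4/41; mL=-1374/9881, mR=4/41; mL+mR=-10/241 → advance -1; mR−mL=2338/9881 → turn +1·90°
n=6: pose=(2,6,N); sL=40/477, sR=8/101; mL=-5836/48177, mR=8/101; mL+mR=-20/477 → advance -1; mR−mL=9652/48177 → turn +1·90°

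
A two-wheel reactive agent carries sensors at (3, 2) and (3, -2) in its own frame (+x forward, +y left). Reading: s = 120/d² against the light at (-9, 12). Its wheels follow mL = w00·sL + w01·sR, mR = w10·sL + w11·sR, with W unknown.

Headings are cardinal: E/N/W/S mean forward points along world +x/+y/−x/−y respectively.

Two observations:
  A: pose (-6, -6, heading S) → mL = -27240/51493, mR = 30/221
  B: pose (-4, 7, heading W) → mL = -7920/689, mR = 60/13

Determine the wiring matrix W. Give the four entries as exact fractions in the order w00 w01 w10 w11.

obs A: pose=(-6,-6,S) → sL=60/233, sR=60/221, mL=-27240/51493, mR=30/221
obs B: pose=(-4,7,W) → sL=120/53, sR=120/13, mL=-7920/689, mR=60/13
sensor matrix S = [[60/233, 60/221], [120/53, 120/13]]; det S = 4809600/2729129
solve [mL_A; mL_B] = S·[w00; w01] and [mR_A; mR_B] = S·[w10; w11]:
  w00 = -1, w01 = -1, w10 = 0, w11 = 1/2

-1 -1 0 1/2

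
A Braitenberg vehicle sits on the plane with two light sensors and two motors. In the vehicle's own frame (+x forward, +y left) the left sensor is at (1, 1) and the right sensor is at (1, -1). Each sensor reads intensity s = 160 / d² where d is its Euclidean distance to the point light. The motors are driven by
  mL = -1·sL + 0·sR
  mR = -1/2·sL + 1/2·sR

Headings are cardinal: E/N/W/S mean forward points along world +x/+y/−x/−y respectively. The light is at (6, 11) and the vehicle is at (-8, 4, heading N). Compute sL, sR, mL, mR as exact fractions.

160/261 32/41 -160/261 896/10701

left sensor world pos  = (-9, 5); dL² = 261
right sensor world pos = (-7, 5); dR² = 205
sL = 160/261 = 160/261
sR = 160/205 = 32/41
mL = -1·sL + 0·sR = -160/261
mR = -1/2·sL + 1/2·sR = 896/10701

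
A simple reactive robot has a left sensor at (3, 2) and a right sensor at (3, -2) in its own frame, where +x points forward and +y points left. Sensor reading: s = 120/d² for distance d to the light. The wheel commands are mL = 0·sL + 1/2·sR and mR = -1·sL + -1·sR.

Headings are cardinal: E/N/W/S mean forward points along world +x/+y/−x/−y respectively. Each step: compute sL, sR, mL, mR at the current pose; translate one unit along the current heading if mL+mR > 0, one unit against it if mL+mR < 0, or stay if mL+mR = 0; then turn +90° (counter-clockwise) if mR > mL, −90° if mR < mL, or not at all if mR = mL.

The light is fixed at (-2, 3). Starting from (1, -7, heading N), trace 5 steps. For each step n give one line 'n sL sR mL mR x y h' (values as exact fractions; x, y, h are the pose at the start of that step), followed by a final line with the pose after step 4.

0 12/5 60/37 30/37 -744/185 1 -7 N
1 40/39 24/41 12/41 -2576/1599 1 -8 E
2 30/53 30/49 15/49 -3060/2597 0 -8 S
3 24/29 24/13 12/13 -1008/377 0 -7 W
4 12/5 60/37 30/37 -744/185 1 -7 N
final 1 -8 E

n=0: pose=(1,-7,N); sL=12/5, sR=60/37; mL=30/37, mR=-744/185; mL+mR=-594/185 → advance -1; mR−mL=-894/185 → turn -1·90°
n=1: pose=(1,-8,E); sL=40/39, sR=24/41; mL=12/41, mR=-2576/1599; mL+mR=-2108/1599 → advance -1; mR−mL=-3044/1599 → turn -1·90°
n=2: pose=(0,-8,S); sL=30/53, sR=30/49; mL=15/49, mR=-3060/2597; mL+mR=-2265/2597 → advance -1; mR−mL=-3855/2597 → turn -1·90°
n=3: pose=(0,-7,W); sL=24/29, sR=24/13; mL=12/13, mR=-1008/377; mL+mR=-660/377 → advance -1; mR−mL=-1356/377 → turn -1·90°
n=4: pose=(1,-7,N); sL=12/5, sR=60/37; mL=30/37, mR=-744/185; mL+mR=-594/185 → advance -1; mR−mL=-894/185 → turn -1·90°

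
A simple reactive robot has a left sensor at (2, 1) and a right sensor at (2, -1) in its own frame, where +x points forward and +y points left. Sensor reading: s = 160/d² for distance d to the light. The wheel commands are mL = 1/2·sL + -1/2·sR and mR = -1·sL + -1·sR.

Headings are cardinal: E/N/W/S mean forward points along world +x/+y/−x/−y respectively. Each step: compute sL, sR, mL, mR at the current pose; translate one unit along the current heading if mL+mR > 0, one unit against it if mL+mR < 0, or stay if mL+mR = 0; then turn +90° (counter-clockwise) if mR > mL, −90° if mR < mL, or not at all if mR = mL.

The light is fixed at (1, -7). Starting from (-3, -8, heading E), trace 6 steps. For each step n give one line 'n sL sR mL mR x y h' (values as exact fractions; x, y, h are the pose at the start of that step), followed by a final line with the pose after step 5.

0 40 20 10 -60 -3 -8 E
1 32/5 32/9 64/45 -448/45 -4 -8 S
2 16/5 16/5 0 -32/5 -4 -7 W
3 160/29 160/13 -1280/377 -6720/377 -3 -7 N
4 40 20 10 -60 -3 -8 E
5 32/5 32/9 64/45 -448/45 -4 -8 S
final -4 -7 W

n=0: pose=(-3,-8,E); sL=40, sR=20; mL=10, mR=-60; mL+mR=-50 → advance -1; mR−mL=-70 → turn -1·90°
n=1: pose=(-4,-8,S); sL=32/5, sR=32/9; mL=64/45, mR=-448/45; mL+mR=-128/15 → advance -1; mR−mL=-512/45 → turn -1·90°
n=2: pose=(-4,-7,W); sL=16/5, sR=16/5; mL=0, mR=-32/5; mL+mR=-32/5 → advance -1; mR−mL=-32/5 → turn -1·90°
n=3: pose=(-3,-7,N); sL=160/29, sR=160/13; mL=-1280/377, mR=-6720/377; mL+mR=-8000/377 → advance -1; mR−mL=-5440/377 → turn -1·90°
n=4: pose=(-3,-8,E); sL=40, sR=20; mL=10, mR=-60; mL+mR=-50 → advance -1; mR−mL=-70 → turn -1·90°
n=5: pose=(-4,-8,S); sL=32/5, sR=32/9; mL=64/45, mR=-448/45; mL+mR=-128/15 → advance -1; mR−mL=-512/45 → turn -1·90°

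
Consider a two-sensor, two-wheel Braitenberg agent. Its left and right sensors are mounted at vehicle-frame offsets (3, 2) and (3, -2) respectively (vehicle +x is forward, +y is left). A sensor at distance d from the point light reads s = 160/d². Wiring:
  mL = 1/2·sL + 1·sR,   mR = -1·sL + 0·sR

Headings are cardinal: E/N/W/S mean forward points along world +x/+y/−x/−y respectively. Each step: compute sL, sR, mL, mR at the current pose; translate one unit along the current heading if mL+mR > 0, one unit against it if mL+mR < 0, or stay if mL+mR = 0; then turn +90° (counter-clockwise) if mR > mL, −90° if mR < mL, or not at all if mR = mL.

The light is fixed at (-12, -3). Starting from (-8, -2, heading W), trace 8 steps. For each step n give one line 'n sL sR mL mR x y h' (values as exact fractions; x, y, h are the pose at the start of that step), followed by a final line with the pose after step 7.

n=0: pose=(-8,-2,W); sL=80, sR=16; mL=56, mR=-80; mL+mR=-24 → advance -1; mR−mL=-136 → turn -1·90°
n=1: pose=(-7,-2,N); sL=32/5, sR=32/13; mL=368/65, mR=-32/5; mL+mR=-48/65 → advance -1; mR−mL=-784/65 → turn -1·90°
n=2: pose=(-7,-3,E); sL=40/17, sR=40/17; mL=60/17, mR=-40/17; mL+mR=20/17 → advance +1; mR−mL=-100/17 → turn -1·90°
n=3: pose=(-6,-3,S); sL=160/73, sR=32/5; mL=2736/365, mR=-160/73; mL+mR=1936/365 → advance +1; mR−mL=-3536/365 → turn -1·90°
n=4: pose=(-6,-4,W); sL=80/9, sR=16; mL=184/9, mR=-80/9; mL+mR=104/9 → advance +1; mR−mL=-88/3 → turn -1·90°
n=5: pose=(-7,-4,N); sL=160/13, sR=160/53; mL=6320/689, mR=-160/13; mL+mR=-2160/689 → advance -1; mR−mL=-14800/689 → turn -1·90°
n=6: pose=(-7,-5,E); sL=5/2, sR=2; mL=13/4, mR=-5/2; mL+mR=3/4 → advance +1; mR−mL=-23/4 → turn -1·90°
n=7: pose=(-6,-5,S); sL=160/89, sR=160/41; mL=17520/3649, mR=-160/89; mL+mR=10960/3649 → advance +1; mR−mL=-24080/3649 → turn -1·90°

0 80 16 56 -80 -8 -2 W
1 32/5 32/13 368/65 -32/5 -7 -2 N
2 40/17 40/17 60/17 -40/17 -7 -3 E
3 160/73 32/5 2736/365 -160/73 -6 -3 S
4 80/9 16 184/9 -80/9 -6 -4 W
5 160/13 160/53 6320/689 -160/13 -7 -4 N
6 5/2 2 13/4 -5/2 -7 -5 E
7 160/89 160/41 17520/3649 -160/89 -6 -5 S
final -6 -6 W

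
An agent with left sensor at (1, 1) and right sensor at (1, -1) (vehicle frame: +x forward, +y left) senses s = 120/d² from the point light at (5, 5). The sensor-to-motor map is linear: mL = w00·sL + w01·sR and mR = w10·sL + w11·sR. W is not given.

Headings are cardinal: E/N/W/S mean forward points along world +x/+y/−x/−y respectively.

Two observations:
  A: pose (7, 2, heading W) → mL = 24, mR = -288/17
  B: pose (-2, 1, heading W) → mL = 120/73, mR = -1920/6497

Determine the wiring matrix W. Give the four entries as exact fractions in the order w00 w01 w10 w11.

0 1 1 -1

obs A: pose=(7,2,W) → sL=120/17, sR=24, mL=24, mR=-288/17
obs B: pose=(-2,1,W) → sL=120/89, sR=120/73, mL=120/73, mR=-1920/6497
sensor matrix S = [[120/17, 24], [120/89, 120/73]]; det S = -2292480/110449
solve [mL_A; mL_B] = S·[w00; w01] and [mR_A; mR_B] = S·[w10; w11]:
  w00 = 0, w01 = 1, w10 = 1, w11 = -1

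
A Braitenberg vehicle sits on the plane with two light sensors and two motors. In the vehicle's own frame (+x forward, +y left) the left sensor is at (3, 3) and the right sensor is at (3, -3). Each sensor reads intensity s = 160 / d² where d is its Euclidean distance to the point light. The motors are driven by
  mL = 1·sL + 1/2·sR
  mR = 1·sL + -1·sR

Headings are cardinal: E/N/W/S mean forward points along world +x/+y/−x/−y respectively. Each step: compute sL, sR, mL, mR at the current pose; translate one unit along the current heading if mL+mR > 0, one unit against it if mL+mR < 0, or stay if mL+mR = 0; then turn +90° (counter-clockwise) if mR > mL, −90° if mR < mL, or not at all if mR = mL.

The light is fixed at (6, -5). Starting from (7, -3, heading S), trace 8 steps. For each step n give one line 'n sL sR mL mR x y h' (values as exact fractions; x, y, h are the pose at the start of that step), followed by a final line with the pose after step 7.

0 160/17 32 432/17 -384/17 7 -3 S
1 20 8 24 12 7 -4 W
2 32/5 32/5 48/5 0 6 -4 N
3 80/17 16 216/17 -192/17 6 -3 E
4 160/17 32 432/17 -384/17 7 -3 S
5 20 8 24 12 7 -4 W
6 32/5 32/5 48/5 0 6 -4 N
7 80/17 16 216/17 -192/17 6 -3 E
final 7 -3 S

n=0: pose=(7,-3,S); sL=160/17, sR=32; mL=432/17, mR=-384/17; mL+mR=48/17 → advance +1; mR−mL=-48 → turn -1·90°
n=1: pose=(7,-4,W); sL=20, sR=8; mL=24, mR=12; mL+mR=36 → advance +1; mR−mL=-12 → turn -1·90°
n=2: pose=(6,-4,N); sL=32/5, sR=32/5; mL=48/5, mR=0; mL+mR=48/5 → advance +1; mR−mL=-48/5 → turn -1·90°
n=3: pose=(6,-3,E); sL=80/17, sR=16; mL=216/17, mR=-192/17; mL+mR=24/17 → advance +1; mR−mL=-24 → turn -1·90°
n=4: pose=(7,-3,S); sL=160/17, sR=32; mL=432/17, mR=-384/17; mL+mR=48/17 → advance +1; mR−mL=-48 → turn -1·90°
n=5: pose=(7,-4,W); sL=20, sR=8; mL=24, mR=12; mL+mR=36 → advance +1; mR−mL=-12 → turn -1·90°
n=6: pose=(6,-4,N); sL=32/5, sR=32/5; mL=48/5, mR=0; mL+mR=48/5 → advance +1; mR−mL=-48/5 → turn -1·90°
n=7: pose=(6,-3,E); sL=80/17, sR=16; mL=216/17, mR=-192/17; mL+mR=24/17 → advance +1; mR−mL=-24 → turn -1·90°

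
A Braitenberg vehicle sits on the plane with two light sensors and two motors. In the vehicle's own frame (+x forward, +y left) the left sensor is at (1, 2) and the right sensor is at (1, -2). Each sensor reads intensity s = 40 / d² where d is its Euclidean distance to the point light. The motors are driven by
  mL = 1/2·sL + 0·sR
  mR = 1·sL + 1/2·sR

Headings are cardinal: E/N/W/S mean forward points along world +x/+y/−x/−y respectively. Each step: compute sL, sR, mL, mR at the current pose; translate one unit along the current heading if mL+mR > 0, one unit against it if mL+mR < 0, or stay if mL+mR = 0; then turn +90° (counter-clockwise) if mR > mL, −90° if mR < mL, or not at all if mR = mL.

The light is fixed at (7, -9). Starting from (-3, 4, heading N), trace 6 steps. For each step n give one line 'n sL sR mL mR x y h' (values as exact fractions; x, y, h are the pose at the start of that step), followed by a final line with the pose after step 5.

n=0: pose=(-3,4,N); sL=2/17, sR=2/13; mL=1/17, mR=43/221; mL+mR=56/221 → advance +1; mR−mL=30/221 → turn +1·90°
n=1: pose=(-3,5,W); sL=8/53, sR=40/377; mL=4/53, mR=4076/19981; mL+mR=5584/19981 → advance +1; mR−mL=2568/19981 → turn +1·90°
n=2: pose=(-4,5,S); sL=4/25, sR=20/169; mL=2/25, mR=926/4225; mL+mR=1264/4225 → advance +1; mR−mL=588/4225 → turn +1·90°
n=3: pose=(-4,4,E); sL=8/65, sR=40/221; mL=4/65, mR=236/1105; mL+mR=304/1105 → advance +1; mR−mL=168/1105 → turn +1·90°
n=4: pose=(-3,4,N); sL=2/17, sR=2/13; mL=1/17, mR=43/221; mL+mR=56/221 → advance +1; mR−mL=30/221 → turn +1·90°
n=5: pose=(-3,5,W); sL=8/53, sR=40/377; mL=4/53, mR=4076/19981; mL+mR=5584/19981 → advance +1; mR−mL=2568/19981 → turn +1·90°

0 2/17 2/13 1/17 43/221 -3 4 N
1 8/53 40/377 4/53 4076/19981 -3 5 W
2 4/25 20/169 2/25 926/4225 -4 5 S
3 8/65 40/221 4/65 236/1105 -4 4 E
4 2/17 2/13 1/17 43/221 -3 4 N
5 8/53 40/377 4/53 4076/19981 -3 5 W
final -4 5 S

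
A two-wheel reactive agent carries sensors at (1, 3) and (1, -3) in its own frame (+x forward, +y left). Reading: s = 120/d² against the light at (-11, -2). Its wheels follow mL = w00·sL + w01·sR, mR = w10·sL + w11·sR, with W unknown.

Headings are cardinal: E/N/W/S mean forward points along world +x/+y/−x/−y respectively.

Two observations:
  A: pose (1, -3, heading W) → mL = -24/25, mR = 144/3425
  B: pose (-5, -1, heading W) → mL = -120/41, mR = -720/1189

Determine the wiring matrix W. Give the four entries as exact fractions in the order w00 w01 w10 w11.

obs A: pose=(1,-3,W) → sL=120/137, sR=24/25, mL=-24/25, mR=144/3425
obs B: pose=(-5,-1,W) → sL=120/29, sR=120/41, mL=-120/41, mR=-720/1189
sensor matrix S = [[120/137, 24/25], [120/29, 120/41]]; det S = -1147392/814465
solve [mL_A; mL_B] = S·[w00; w01] and [mR_A; mR_B] = S·[w10; w11]:
  w00 = 0, w01 = -1, w10 = -1/2, w11 = 1/2

0 -1 -1/2 1/2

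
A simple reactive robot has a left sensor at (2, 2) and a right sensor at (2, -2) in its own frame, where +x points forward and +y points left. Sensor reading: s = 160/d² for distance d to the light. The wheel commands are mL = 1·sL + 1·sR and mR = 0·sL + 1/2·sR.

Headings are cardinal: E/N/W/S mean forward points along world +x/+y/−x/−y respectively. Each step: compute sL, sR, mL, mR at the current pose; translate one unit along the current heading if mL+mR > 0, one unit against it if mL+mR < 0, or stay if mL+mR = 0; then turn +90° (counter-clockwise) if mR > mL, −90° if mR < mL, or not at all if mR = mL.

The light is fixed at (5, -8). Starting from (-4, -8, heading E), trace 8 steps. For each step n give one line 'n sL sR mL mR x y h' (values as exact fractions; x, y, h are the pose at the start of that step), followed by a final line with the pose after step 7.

0 160/53 160/53 320/53 80/53 -4 -8 E
1 4 20/13 72/13 10/13 -3 -8 S
2 160/109 160/101 33600/11009 80/101 -3 -9 W
3 80/61 16/5 1376/305 8/5 -4 -9 N
4 160/53 160/53 320/53 80/53 -4 -8 E
5 4 20/13 72/13 10/13 -3 -8 S
6 160/109 160/101 33600/11009 80/101 -3 -9 W
7 80/61 16/5 1376/305 8/5 -4 -9 N
final -4 -8 E

n=0: pose=(-4,-8,E); sL=160/53, sR=160/53; mL=320/53, mR=80/53; mL+mR=400/53 → advance +1; mR−mL=-240/53 → turn -1·90°
n=1: pose=(-3,-8,S); sL=4, sR=20/13; mL=72/13, mR=10/13; mL+mR=82/13 → advance +1; mR−mL=-62/13 → turn -1·90°
n=2: pose=(-3,-9,W); sL=160/109, sR=160/101; mL=33600/11009, mR=80/101; mL+mR=42320/11009 → advance +1; mR−mL=-24880/11009 → turn -1·90°
n=3: pose=(-4,-9,N); sL=80/61, sR=16/5; mL=1376/305, mR=8/5; mL+mR=1864/305 → advance +1; mR−mL=-888/305 → turn -1·90°
n=4: pose=(-4,-8,E); sL=160/53, sR=160/53; mL=320/53, mR=80/53; mL+mR=400/53 → advance +1; mR−mL=-240/53 → turn -1·90°
n=5: pose=(-3,-8,S); sL=4, sR=20/13; mL=72/13, mR=10/13; mL+mR=82/13 → advance +1; mR−mL=-62/13 → turn -1·90°
n=6: pose=(-3,-9,W); sL=160/109, sR=160/101; mL=33600/11009, mR=80/101; mL+mR=42320/11009 → advance +1; mR−mL=-24880/11009 → turn -1·90°
n=7: pose=(-4,-9,N); sL=80/61, sR=16/5; mL=1376/305, mR=8/5; mL+mR=1864/305 → advance +1; mR−mL=-888/305 → turn -1·90°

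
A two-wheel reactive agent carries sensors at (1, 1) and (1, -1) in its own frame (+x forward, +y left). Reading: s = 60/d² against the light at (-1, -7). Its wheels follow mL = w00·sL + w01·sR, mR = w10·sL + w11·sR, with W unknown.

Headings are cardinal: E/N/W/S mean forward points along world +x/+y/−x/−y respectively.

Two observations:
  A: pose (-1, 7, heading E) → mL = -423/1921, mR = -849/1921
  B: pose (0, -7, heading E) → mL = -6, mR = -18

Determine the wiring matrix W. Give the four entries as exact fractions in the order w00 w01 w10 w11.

obs A: pose=(-1,7,E) → sL=30/113, sR=6/17, mL=-423/1921, mR=-849/1921
obs B: pose=(0,-7,E) → sL=12, sR=12, mL=-6, mR=-18
sensor matrix S = [[30/113, 6/17], [12, 12]]; det S = -2016/1921
solve [mL_A; mL_B] = S·[w00; w01] and [mR_A; mR_B] = S·[w10; w11]:
  w00 = 1/2, w01 = -1, w10 = -1, w11 = -1/2

1/2 -1 -1 -1/2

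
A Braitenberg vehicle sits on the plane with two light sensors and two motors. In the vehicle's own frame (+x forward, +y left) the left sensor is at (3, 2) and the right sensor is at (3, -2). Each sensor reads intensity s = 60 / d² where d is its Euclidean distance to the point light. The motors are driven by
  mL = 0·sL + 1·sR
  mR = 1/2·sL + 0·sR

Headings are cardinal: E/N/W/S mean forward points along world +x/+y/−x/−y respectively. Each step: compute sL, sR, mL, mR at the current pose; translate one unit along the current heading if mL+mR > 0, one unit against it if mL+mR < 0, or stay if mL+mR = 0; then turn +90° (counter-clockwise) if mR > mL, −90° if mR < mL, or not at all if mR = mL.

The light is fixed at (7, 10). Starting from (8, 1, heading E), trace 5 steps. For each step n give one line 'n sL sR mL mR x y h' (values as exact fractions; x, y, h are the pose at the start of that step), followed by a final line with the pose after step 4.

0 12/13 60/137 60/137 6/13 8 1 E
1 5/3 15/13 15/13 5/6 9 1 N
2 60/61 12/25 12/25 30/61 9 2 E
3 30/13 6/5 6/5 15/13 10 2 N
4 60/61 20/39 20/39 30/61 10 3 E
final 11 3 S

n=0: pose=(8,1,E); sL=12/13, sR=60/137; mL=60/137, mR=6/13; mL+mR=1602/1781 → advance +1; mR−mL=42/1781 → turn +1·90°
n=1: pose=(9,1,N); sL=5/3, sR=15/13; mL=15/13, mR=5/6; mL+mR=155/78 → advance +1; mR−mL=-25/78 → turn -1·90°
n=2: pose=(9,2,E); sL=60/61, sR=12/25; mL=12/25, mR=30/61; mL+mR=1482/1525 → advance +1; mR−mL=18/1525 → turn +1·90°
n=3: pose=(10,2,N); sL=30/13, sR=6/5; mL=6/5, mR=15/13; mL+mR=153/65 → advance +1; mR−mL=-3/65 → turn -1·90°
n=4: pose=(10,3,E); sL=60/61, sR=20/39; mL=20/39, mR=30/61; mL+mR=2390/2379 → advance +1; mR−mL=-50/2379 → turn -1·90°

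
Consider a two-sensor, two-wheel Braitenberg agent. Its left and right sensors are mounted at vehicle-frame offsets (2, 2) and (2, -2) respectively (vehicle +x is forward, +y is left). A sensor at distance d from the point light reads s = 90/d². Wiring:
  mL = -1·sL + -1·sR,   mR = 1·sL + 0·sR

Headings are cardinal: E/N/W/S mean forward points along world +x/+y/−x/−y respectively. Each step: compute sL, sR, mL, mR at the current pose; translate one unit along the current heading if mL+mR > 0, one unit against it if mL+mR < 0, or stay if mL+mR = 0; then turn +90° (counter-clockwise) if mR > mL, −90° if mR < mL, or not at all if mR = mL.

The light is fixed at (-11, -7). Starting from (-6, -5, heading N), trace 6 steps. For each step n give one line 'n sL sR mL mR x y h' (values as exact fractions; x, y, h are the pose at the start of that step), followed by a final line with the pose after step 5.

n=0: pose=(-6,-5,N); sL=18/5, sR=18/13; mL=-324/65, mR=18/5; mL+mR=-18/13 → advance -1; mR−mL=558/65 → turn +1·90°
n=1: pose=(-6,-6,W); sL=9, sR=5; mL=-14, mR=9; mL+mR=-5 → advance -1; mR−mL=23 → turn +1·90°
n=2: pose=(-5,-6,S); sL=18/13, sR=90/17; mL=-1476/221, mR=18/13; mL+mR=-90/17 → advance -1; mR−mL=1782/221 → turn +1·90°
n=3: pose=(-5,-5,E); sL=9/8, sR=45/32; mL=-81/32, mR=9/8; mL+mR=-45/32 → advance -1; mR−mL=117/32 → turn +1·90°
n=4: pose=(-6,-5,N); sL=18/5, sR=18/13; mL=-324/65, mR=18/5; mL+mR=-18/13 → advance -1; mR−mL=558/65 → turn +1·90°
n=5: pose=(-6,-6,W); sL=9, sR=5; mL=-14, mR=9; mL+mR=-5 → advance -1; mR−mL=23 → turn +1·90°

0 18/5 18/13 -324/65 18/5 -6 -5 N
1 9 5 -14 9 -6 -6 W
2 18/13 90/17 -1476/221 18/13 -5 -6 S
3 9/8 45/32 -81/32 9/8 -5 -5 E
4 18/5 18/13 -324/65 18/5 -6 -5 N
5 9 5 -14 9 -6 -6 W
final -5 -6 S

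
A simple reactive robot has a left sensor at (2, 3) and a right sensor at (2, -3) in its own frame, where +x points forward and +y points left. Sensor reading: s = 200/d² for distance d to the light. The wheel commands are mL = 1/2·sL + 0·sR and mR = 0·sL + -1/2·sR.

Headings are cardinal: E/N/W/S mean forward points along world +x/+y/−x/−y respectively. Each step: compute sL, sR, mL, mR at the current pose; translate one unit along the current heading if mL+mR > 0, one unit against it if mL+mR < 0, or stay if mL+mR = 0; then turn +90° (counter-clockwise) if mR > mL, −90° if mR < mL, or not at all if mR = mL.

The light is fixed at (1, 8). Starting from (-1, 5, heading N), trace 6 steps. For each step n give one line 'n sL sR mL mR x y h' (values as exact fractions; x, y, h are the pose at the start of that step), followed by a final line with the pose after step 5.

0 100/13 100 50/13 -50 -1 5 N
1 200 200/49 100 -100/49 -1 4 E
2 5 50/13 5/2 -25/13 0 4 S
3 200/73 200/13 100/73 -100/13 0 3 W
4 100/9 100/9 50/9 -50/9 1 3 N
5 25 50/17 25/2 -25/17 1 3 E
final 2 3 S

n=0: pose=(-1,5,N); sL=100/13, sR=100; mL=50/13, mR=-50; mL+mR=-600/13 → advance -1; mR−mL=-700/13 → turn -1·90°
n=1: pose=(-1,4,E); sL=200, sR=200/49; mL=100, mR=-100/49; mL+mR=4800/49 → advance +1; mR−mL=-5000/49 → turn -1·90°
n=2: pose=(0,4,S); sL=5, sR=50/13; mL=5/2, mR=-25/13; mL+mR=15/26 → advance +1; mR−mL=-115/26 → turn -1·90°
n=3: pose=(0,3,W); sL=200/73, sR=200/13; mL=100/73, mR=-100/13; mL+mR=-6000/949 → advance -1; mR−mL=-8600/949 → turn -1·90°
n=4: pose=(1,3,N); sL=100/9, sR=100/9; mL=50/9, mR=-50/9; mL+mR=0 → advance +0; mR−mL=-100/9 → turn -1·90°
n=5: pose=(1,3,E); sL=25, sR=50/17; mL=25/2, mR=-25/17; mL+mR=375/34 → advance +1; mR−mL=-475/34 → turn -1·90°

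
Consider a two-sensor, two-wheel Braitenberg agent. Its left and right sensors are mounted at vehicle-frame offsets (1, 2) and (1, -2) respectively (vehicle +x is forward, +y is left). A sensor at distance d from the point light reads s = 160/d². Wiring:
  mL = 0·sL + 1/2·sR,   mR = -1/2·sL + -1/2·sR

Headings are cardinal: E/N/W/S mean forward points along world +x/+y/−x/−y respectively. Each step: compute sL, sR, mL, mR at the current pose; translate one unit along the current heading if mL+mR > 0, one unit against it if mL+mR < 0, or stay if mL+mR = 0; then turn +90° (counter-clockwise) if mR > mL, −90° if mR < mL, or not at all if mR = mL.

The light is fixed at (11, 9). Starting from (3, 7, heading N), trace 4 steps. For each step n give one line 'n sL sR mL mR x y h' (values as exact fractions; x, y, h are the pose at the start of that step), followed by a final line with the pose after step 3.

n=0: pose=(3,7,N); sL=160/101, sR=160/37; mL=80/37, mR=-11040/3737; mL+mR=-80/101 → advance -1; mR−mL=-19120/3737 → turn -1·90°
n=1: pose=(3,6,E); sL=16/5, sR=80/37; mL=40/37, mR=-496/185; mL+mR=-8/5 → advance -1; mR−mL=-696/185 → turn -1·90°
n=2: pose=(2,6,S); sL=32/13, sR=160/137; mL=80/137, mR=-3232/1781; mL+mR=-16/13 → advance -1; mR−mL=-4272/1781 → turn -1·90°
n=3: pose=(2,7,W); sL=40/29, sR=8/5; mL=4/5, mR=-216/145; mL+mR=-20/29 → advance -1; mR−mL=-332/145 → turn -1·90°

0 160/101 160/37 80/37 -11040/3737 3 7 N
1 16/5 80/37 40/37 -496/185 3 6 E
2 32/13 160/137 80/137 -3232/1781 2 6 S
3 40/29 8/5 4/5 -216/145 2 7 W
final 3 7 N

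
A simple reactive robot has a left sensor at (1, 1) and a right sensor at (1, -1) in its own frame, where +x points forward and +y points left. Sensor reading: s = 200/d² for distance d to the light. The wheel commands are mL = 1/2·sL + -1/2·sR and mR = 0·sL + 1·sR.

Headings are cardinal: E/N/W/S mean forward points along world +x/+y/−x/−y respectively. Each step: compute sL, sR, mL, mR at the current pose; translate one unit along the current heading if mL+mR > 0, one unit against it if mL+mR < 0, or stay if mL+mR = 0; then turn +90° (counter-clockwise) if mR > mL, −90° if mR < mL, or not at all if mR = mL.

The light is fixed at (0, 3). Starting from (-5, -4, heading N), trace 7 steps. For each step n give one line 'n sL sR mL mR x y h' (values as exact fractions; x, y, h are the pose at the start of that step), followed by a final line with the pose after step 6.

n=0: pose=(-5,-4,N); sL=25/9, sR=50/13; mL=-125/234, mR=50/13; mL+mR=775/234 → advance +1; mR−mL=1025/234 → turn +1·90°
n=1: pose=(-5,-3,W); sL=40/17, sR=200/61; mL=-480/1037, mR=200/61; mL+mR=2920/1037 → advance +1; mR−mL=3880/1037 → turn +1·90°
n=2: pose=(-6,-3,S); sL=100/37, sR=100/49; mL=600/1813, mR=100/49; mL+mR=4300/1813 → advance +1; mR−mL=3100/1813 → turn +1·90°
n=3: pose=(-6,-4,E); sL=200/61, sR=200/89; mL=2800/5429, mR=200/89; mL+mR=15000/5429 → advance +1; mR−mL=9400/5429 → turn +1·90°
n=4: pose=(-5,-4,N); sL=25/9, sR=50/13; mL=-125/234, mR=50/13; mL+mR=775/234 → advance +1; mR−mL=1025/234 → turn +1·90°
n=5: pose=(-5,-3,W); sL=40/17, sR=200/61; mL=-480/1037, mR=200/61; mL+mR=2920/1037 → advance +1; mR−mL=3880/1037 → turn +1·90°
n=6: pose=(-6,-3,S); sL=100/37, sR=100/49; mL=600/1813, mR=100/49; mL+mR=4300/1813 → advance +1; mR−mL=3100/1813 → turn +1·90°

0 25/9 50/13 -125/234 50/13 -5 -4 N
1 40/17 200/61 -480/1037 200/61 -5 -3 W
2 100/37 100/49 600/1813 100/49 -6 -3 S
3 200/61 200/89 2800/5429 200/89 -6 -4 E
4 25/9 50/13 -125/234 50/13 -5 -4 N
5 40/17 200/61 -480/1037 200/61 -5 -3 W
6 100/37 100/49 600/1813 100/49 -6 -3 S
final -6 -4 E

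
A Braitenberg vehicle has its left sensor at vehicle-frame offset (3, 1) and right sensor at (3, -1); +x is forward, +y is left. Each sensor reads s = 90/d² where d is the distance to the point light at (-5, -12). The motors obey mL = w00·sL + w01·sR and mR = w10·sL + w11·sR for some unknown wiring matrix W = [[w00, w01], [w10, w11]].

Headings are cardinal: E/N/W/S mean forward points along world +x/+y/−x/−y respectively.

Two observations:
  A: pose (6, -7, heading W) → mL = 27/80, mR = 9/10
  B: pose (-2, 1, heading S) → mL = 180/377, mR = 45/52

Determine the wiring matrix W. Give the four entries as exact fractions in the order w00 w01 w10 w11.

obs A: pose=(6,-7,W) → sL=9/8, sR=9/10, mL=27/80, mR=9/10
obs B: pose=(-2,1,S) → sL=45/58, sR=45/52, mL=180/377, mR=45/52
sensor matrix S = [[9/8, 9/10], [45/58, 45/52]]; det S = 3321/12064
solve [mL_A; mL_B] = S·[w00; w01] and [mR_A; mR_B] = S·[w10; w11]:
  w00 = -1/2, w01 = 1, w10 = 0, w11 = 1

-1/2 1 0 1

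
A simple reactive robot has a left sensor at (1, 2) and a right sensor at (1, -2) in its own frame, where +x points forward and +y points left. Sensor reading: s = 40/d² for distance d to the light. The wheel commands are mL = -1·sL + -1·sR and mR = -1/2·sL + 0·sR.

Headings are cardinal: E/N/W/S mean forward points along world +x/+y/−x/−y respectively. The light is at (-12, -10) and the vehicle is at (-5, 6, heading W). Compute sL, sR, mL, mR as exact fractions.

5/29 1/9 -74/261 -5/58

left sensor world pos  = (-6, 4); dL² = 232
right sensor world pos = (-6, 8); dR² = 360
sL = 40/232 = 5/29
sR = 40/360 = 1/9
mL = -1·sL + -1·sR = -74/261
mR = -1/2·sL + 0·sR = -5/58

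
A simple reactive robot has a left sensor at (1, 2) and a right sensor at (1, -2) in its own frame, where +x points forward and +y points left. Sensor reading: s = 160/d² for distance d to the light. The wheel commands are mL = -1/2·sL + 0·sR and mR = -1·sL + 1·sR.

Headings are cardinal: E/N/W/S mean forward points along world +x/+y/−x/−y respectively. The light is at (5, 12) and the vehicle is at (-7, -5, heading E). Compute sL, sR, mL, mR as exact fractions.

left sensor world pos  = (-6, -3); dL² = 346
right sensor world pos = (-6, -7); dR² = 482
sL = 160/346 = 80/173
sR = 160/482 = 80/241
mL = -1/2·sL + 0·sR = -40/173
mR = -1·sL + 1·sR = -5440/41693

80/173 80/241 -40/173 -5440/41693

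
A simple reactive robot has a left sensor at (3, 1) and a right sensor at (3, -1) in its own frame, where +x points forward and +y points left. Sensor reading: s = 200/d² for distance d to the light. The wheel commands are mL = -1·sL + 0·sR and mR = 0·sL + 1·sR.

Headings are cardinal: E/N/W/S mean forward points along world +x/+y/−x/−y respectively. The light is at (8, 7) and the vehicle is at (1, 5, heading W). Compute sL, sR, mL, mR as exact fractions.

200/109 200/101 -200/109 200/101

left sensor world pos  = (-2, 4); dL² = 109
right sensor world pos = (-2, 6); dR² = 101
sL = 200/109 = 200/109
sR = 200/101 = 200/101
mL = -1·sL + 0·sR = -200/109
mR = 0·sL + 1·sR = 200/101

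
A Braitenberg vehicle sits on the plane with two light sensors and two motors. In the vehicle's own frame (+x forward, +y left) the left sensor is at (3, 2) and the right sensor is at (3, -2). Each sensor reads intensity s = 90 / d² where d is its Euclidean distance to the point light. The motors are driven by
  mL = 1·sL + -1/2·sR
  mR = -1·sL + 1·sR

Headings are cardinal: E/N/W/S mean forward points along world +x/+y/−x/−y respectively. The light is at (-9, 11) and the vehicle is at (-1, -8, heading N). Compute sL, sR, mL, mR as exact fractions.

left sensor world pos  = (-3, -5); dL² = 292
right sensor world pos = (1, -5); dR² = 356
sL = 90/292 = 45/146
sR = 90/356 = 45/178
mL = 1·sL + -1/2·sR = 4725/25988
mR = -1·sL + 1·sR = -360/6497

45/146 45/178 4725/25988 -360/6497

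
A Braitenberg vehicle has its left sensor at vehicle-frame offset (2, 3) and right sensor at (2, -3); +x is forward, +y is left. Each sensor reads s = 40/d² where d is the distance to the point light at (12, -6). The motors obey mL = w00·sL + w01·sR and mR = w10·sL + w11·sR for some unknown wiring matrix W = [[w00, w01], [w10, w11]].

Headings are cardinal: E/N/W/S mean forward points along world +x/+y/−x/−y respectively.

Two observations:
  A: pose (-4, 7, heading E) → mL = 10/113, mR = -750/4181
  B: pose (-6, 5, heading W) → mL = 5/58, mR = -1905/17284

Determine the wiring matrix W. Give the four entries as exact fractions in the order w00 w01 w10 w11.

1 0 -1/2 -1

obs A: pose=(-4,7,E) → sL=10/113, sR=5/37, mL=10/113, mR=-750/4181
obs B: pose=(-6,5,W) → sL=5/58, sR=10/149, mL=5/58, mR=-1905/17284
sensor matrix S = [[10/113, 5/37], [5/58, 10/149]]; det S = -206325/36132202
solve [mL_A; mL_B] = S·[w00; w01] and [mR_A; mR_B] = S·[w10; w11]:
  w00 = 1, w01 = 0, w10 = -1/2, w11 = -1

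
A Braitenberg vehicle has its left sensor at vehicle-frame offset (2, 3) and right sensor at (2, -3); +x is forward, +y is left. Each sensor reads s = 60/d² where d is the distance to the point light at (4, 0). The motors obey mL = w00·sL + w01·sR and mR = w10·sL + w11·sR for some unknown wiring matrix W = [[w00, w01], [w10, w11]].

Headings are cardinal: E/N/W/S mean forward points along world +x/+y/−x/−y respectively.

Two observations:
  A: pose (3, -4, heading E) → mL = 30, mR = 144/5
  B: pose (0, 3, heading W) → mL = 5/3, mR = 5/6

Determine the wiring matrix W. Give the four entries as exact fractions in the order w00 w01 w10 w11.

obs A: pose=(3,-4,E) → sL=30, sR=6/5, mL=30, mR=144/5
obs B: pose=(0,3,W) → sL=5/3, sR=5/6, mL=5/3, mR=5/6
sensor matrix S = [[30, 6/5], [5/3, 5/6]]; det S = 23
solve [mL_A; mL_B] = S·[w00; w01] and [mR_A; mR_B] = S·[w10; w11]:
  w00 = 1, w01 = 0, w10 = 1, w11 = -1

1 0 1 -1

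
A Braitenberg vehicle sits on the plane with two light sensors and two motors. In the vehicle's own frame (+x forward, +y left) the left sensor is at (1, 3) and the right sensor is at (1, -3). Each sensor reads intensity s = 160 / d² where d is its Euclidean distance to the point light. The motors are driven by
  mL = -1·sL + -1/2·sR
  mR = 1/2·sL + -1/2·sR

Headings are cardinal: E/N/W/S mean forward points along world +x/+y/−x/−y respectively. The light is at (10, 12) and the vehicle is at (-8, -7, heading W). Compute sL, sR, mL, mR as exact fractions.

left sensor world pos  = (-9, -10); dL² = 845
right sensor world pos = (-9, -4); dR² = 617
sL = 160/845 = 32/169
sR = 160/617 = 160/617
mL = -1·sL + -1/2·sR = -33264/104273
mR = 1/2·sL + -1/2·sR = -3648/104273

32/169 160/617 -33264/104273 -3648/104273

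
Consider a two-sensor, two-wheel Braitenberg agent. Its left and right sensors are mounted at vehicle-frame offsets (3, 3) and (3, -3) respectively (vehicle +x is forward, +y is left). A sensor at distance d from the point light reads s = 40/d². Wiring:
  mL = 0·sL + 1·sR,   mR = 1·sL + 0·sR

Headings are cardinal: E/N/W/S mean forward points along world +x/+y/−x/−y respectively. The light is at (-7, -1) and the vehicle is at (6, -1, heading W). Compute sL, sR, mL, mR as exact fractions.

left sensor world pos  = (3, -4); dL² = 109
right sensor world pos = (3, 2); dR² = 109
sL = 40/109 = 40/109
sR = 40/109 = 40/109
mL = 0·sL + 1·sR = 40/109
mR = 1·sL + 0·sR = 40/109

40/109 40/109 40/109 40/109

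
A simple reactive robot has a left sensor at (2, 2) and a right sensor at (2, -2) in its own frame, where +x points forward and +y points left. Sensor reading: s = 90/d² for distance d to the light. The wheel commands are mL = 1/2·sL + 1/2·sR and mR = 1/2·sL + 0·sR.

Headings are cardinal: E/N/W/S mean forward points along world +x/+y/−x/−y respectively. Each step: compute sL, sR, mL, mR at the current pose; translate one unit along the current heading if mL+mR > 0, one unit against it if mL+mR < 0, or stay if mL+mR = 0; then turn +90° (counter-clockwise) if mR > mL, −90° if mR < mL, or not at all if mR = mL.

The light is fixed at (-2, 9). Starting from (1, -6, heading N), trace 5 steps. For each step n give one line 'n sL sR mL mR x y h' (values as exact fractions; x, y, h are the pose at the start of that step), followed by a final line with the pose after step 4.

0 9/17 45/97 819/1649 9/34 1 -6 N
1 90/169 90/281 20250/47489 45/169 1 -5 E
2 45/146 9/26 621/1898 45/292 2 -5 S
3 90/293 90/173 20970/50689 45/293 2 -6 W
4 9/17 45/97 819/1649 9/34 1 -6 N
final 1 -5 E

n=0: pose=(1,-6,N); sL=9/17, sR=45/97; mL=819/1649, mR=9/34; mL+mR=2511/3298 → advance +1; mR−mL=-45/194 → turn -1·90°
n=1: pose=(1,-5,E); sL=90/169, sR=90/281; mL=20250/47489, mR=45/169; mL+mR=32895/47489 → advance +1; mR−mL=-45/281 → turn -1·90°
n=2: pose=(2,-5,S); sL=45/146, sR=9/26; mL=621/1898, mR=45/292; mL+mR=1827/3796 → advance +1; mR−mL=-9/52 → turn -1·90°
n=3: pose=(2,-6,W); sL=90/293, sR=90/173; mL=20970/50689, mR=45/293; mL+mR=28755/50689 → advance +1; mR−mL=-45/173 → turn -1·90°
n=4: pose=(1,-6,N); sL=9/17, sR=45/97; mL=819/1649, mR=9/34; mL+mR=2511/3298 → advance +1; mR−mL=-45/194 → turn -1·90°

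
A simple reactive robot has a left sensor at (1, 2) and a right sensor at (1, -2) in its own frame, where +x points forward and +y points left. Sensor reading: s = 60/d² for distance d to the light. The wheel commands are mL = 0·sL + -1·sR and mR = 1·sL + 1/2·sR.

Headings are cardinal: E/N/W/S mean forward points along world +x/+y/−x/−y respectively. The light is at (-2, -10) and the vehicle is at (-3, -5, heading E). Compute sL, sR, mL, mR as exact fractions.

left sensor world pos  = (-2, -3); dL² = 49
right sensor world pos = (-2, -7); dR² = 9
sL = 60/49 = 60/49
sR = 60/9 = 20/3
mL = 0·sL + -1·sR = -20/3
mR = 1·sL + 1/2·sR = 670/147

60/49 20/3 -20/3 670/147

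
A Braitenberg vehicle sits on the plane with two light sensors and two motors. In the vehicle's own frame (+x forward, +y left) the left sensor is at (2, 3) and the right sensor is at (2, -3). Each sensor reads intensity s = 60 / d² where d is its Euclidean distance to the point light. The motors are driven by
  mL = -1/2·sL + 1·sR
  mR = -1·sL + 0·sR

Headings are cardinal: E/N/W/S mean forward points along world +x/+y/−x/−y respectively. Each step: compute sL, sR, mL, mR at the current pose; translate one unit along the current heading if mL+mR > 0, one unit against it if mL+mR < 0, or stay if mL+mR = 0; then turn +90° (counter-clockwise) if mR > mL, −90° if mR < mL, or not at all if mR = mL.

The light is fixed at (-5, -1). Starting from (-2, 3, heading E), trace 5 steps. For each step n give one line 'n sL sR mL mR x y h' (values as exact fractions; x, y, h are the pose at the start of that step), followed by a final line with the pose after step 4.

0 30/37 30/13 915/481 -30/37 -2 3 E
1 60/53 12 606/53 -60/53 -1 3 S
2 15 3/2 -6 -15 -1 2 W
3 60/29 60/89 -930/2581 -60/29 0 2 N
4 30/37 6/5 147/185 -30/37 0 1 E
final -1 1 S

n=0: pose=(-2,3,E); sL=30/37, sR=30/13; mL=915/481, mR=-30/37; mL+mR=525/481 → advance +1; mR−mL=-1305/481 → turn -1·90°
n=1: pose=(-1,3,S); sL=60/53, sR=12; mL=606/53, mR=-60/53; mL+mR=546/53 → advance +1; mR−mL=-666/53 → turn -1·90°
n=2: pose=(-1,2,W); sL=15, sR=3/2; mL=-6, mR=-15; mL+mR=-21 → advance -1; mR−mL=-9 → turn -1·90°
n=3: pose=(0,2,N); sL=60/29, sR=60/89; mL=-930/2581, mR=-60/29; mL+mR=-6270/2581 → advance -1; mR−mL=-4410/2581 → turn -1·90°
n=4: pose=(0,1,E); sL=30/37, sR=6/5; mL=147/185, mR=-30/37; mL+mR=-3/185 → advance -1; mR−mL=-297/185 → turn -1·90°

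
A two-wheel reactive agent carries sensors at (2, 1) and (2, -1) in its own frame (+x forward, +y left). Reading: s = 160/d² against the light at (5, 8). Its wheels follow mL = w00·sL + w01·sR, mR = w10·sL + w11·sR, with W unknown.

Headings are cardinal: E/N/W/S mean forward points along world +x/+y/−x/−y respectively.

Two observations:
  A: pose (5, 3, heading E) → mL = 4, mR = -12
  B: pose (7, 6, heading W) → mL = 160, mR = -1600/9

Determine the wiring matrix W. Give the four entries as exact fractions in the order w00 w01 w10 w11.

obs A: pose=(5,3,E) → sL=8, sR=4, mL=4, mR=-12
obs B: pose=(7,6,W) → sL=160/9, sR=160, mL=160, mR=-1600/9
sensor matrix S = [[8, 4], [160/9, 160]]; det S = 10880/9
solve [mL_A; mL_B] = S·[w00; w01] and [mR_A; mR_B] = S·[w10; w11]:
  w00 = 0, w01 = 1, w10 = -1, w11 = -1

0 1 -1 -1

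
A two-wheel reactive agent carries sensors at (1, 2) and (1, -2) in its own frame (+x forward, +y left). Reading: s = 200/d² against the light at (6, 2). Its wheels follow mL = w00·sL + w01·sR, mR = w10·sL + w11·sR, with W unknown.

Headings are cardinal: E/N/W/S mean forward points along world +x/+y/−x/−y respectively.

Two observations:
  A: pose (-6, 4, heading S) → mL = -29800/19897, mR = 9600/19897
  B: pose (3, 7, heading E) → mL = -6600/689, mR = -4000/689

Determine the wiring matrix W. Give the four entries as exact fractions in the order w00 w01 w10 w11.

obs A: pose=(-6,4,S) → sL=200/101, sR=200/197, mL=-29800/19897, mR=9600/19897
obs B: pose=(3,7,E) → sL=200/53, sR=200/13, mL=-6600/689, mR=-4000/689
sensor matrix S = [[200/101, 200/197], [200/53, 200/13]]; det S = 365120000/13709033
solve [mL_A; mL_B] = S·[w00; w01] and [mR_A; mR_B] = S·[w10; w11]:
  w00 = -1/2, w01 = -1/2, w10 = 1/2, w11 = -1/2

-1/2 -1/2 1/2 -1/2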